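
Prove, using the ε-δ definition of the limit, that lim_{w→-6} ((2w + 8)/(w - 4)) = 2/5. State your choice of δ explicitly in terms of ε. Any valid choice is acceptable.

δ = min(5, (25/8)ε)

Suppose ε > 0. We want δ > 0 with 0 < |w + 6| < δ ⇒ |(2w + 8)/(w - 4) − (2/5)| < ε.
Combining over a common denominator, (2w + 8)/(w - 4) − (2/5) = [(2w + 8)·(-10) − (-4)·(w - 4)] / [(-10)·(w - 4)] = -16(w + 6) / ((-10)(w - 4)).
So |(2w + 8)/(w - 4) − (2/5)| = 16|w + 6| / (10·|w − 4|).
Require δ ≤ 5, so |w − 4| ≥ |-10| − |w + 6| > 10 − 5 = 5.
Hence |(2w + 8)/(w - 4) − (2/5)| < 16|w + 6|/(10·5) = (8/25)|w + 6|, which is < ε once |w + 6| < (25/8)ε.
Take δ = min(5, (25/8)ε). Then 0 < |w + 6| < δ forces both bounds, so |(2w + 8)/(w - 4) − (2/5)| < ε.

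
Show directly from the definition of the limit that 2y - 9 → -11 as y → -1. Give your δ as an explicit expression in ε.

δ = ε/2

Fix ε > 0. We need δ > 0 so that 0 < |y + 1| < δ implies |(2y - 9) + 11| < ε.
|(2y - 9) + 11| = |2y + 2| = 2|y + 1|.
So 2|y + 1| < ε exactly when |y + 1| < ε/2.
Choosing δ = ε/2 gives |(2y - 9) + 11| = 2|y + 1| < ε whenever |y + 1| < δ.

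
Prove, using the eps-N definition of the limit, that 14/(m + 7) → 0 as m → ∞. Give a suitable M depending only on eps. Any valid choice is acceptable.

Let eps > 0 be given. For m ≥ 1, |14/(m + 7) − 0| = 14/(m + 7) ≤ 14/m.
We need 14/m < eps, i.e. m > 14/eps.
Take M = 14/eps. If m > M then |14/(m + 7)| ≤ 14/m < eps.

M = 14/eps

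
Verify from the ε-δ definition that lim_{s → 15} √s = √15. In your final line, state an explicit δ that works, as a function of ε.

δ = min(15, √15·ε)

Suppose ε > 0. We want δ > 0 such that 0 < |s − 15| < δ implies |√s − √15| < ε.
Multiplying by the conjugate, |√s − √15| = |s − 15|/(√s + √15).
Restrict δ ≤ 15 so that |s − 15| < 15 forces s > 0, and then √s + √15 > √15.
Hence |√s − √15| < |s − 15|/√15, which is < ε once |s − 15| < √15·ε.
Take δ = min(15, √15·ε). If 0 < |s − 15| < δ then s > 0 and |√s − √15| < |s − 15|/√15 < ε.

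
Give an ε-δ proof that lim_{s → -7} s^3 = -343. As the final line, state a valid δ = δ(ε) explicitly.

δ = min(2, ε/193)

Suppose ε > 0. We seek δ > 0 with 0 < |s + 7| < δ ⇒ |s^3 + 343| < ε.
Factor: s^3 + 343 = (s + 7)(s^2 - 7s + 49), so |s^3 + 343| = |s + 7|·|s^2 - 7s + 49|.
Restrict δ ≤ 2. Then |s + 7| < 2 gives |s| < 9, so by the triangle inequality |s^2 - 7s + 49| ≤ 9^2 + 7·9 + 49 = 193.
Hence |s^3 + 343| ≤ 193|s + 7|, which is < ε once |s + 7| < ε/193.
Take δ = min(2, ε/193). If 0 < |s + 7| < δ then both bounds hold and |s^3 + 343| ≤ 193|s + 7| < 193·(ε/193) = ε.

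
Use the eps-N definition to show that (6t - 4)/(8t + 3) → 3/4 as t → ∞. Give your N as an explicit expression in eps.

Let eps > 0 be given. We seek N > 0 such that t > N implies |(6t - 4)/(8t + 3) − (3/4)| < eps.
(6t - 4)/(8t + 3) − (3/4) = (8(6t - 4) − 6(8t + 3)) / (8(8t + 3)) = -50/(8(8t + 3)).
For t > 0 we have 8t + 3 > 8t, so |(6t - 4)/(8t + 3) − (3/4)| = 50/(8(8t + 3)) < 50/(8·8t) = (25/32)/t.
Thus |(6t - 4)/(8t + 3) − (3/4)| < eps whenever t > (25/32)/eps.
Take N = (25/32)/eps. If t > N then |(6t - 4)/(8t + 3) − (3/4)| < (25/32)/t < eps.

N = (25/32)/eps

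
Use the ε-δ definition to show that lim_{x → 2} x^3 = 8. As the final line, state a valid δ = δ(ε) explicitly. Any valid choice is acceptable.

Fix ε > 0. We seek δ > 0 with 0 < |x − 2| < δ ⇒ |x^3 − 8| < ε.
Factor: x^3 − 8 = (x − 2)(x^2 + 2x + 4), so |x^3 − 8| = |x − 2|·|x^2 + 2x + 4|.
Impose δ ≤ 2 so that |x| < 4; then |x^2 + 2x + 4| ≤ 28.
Hence |x^3 − 8| ≤ 28|x − 2|, which is < ε once |x − 2| < ε/28.
Take δ = min(2, ε/28). If 0 < |x − 2| < δ then both bounds hold and |x^3 − 8| ≤ 28|x − 2| < 28·(ε/28) = ε.

δ = min(2, ε/28)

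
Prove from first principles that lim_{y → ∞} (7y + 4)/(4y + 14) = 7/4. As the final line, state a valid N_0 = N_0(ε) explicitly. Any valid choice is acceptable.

Let ε > 0 be given. We seek N_0 > 0 such that y > N_0 implies |(7y + 4)/(4y + 14) − (7/4)| < ε.
(7y + 4)/(4y + 14) − (7/4) = (4(7y + 4) − 7(4y + 14)) / (4(4y + 14)) = -82/(4(4y + 14)).
For y > 0 we have 4y + 14 > 4y, so |(7y + 4)/(4y + 14) − (7/4)| = 82/(4(4y + 14)) < 82/(4·4y) = (41/8)/y.
Thus |(7y + 4)/(4y + 14) − (7/4)| < ε whenever y > (41/8)/ε.
Take N_0 = (41/8)/ε. If y > N_0 then |(7y + 4)/(4y + 14) − (7/4)| < (41/8)/y < ε.

N_0 = (41/8)/ε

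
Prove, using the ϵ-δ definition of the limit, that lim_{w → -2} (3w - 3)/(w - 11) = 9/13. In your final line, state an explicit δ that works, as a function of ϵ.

Let ϵ > 0. We want δ > 0 with 0 < |w + 2| < δ ⇒ |(3w - 3)/(w - 11) − (9/13)| < ϵ.
Combining over a common denominator, (3w - 3)/(w - 11) − (9/13) = [(3w - 3)·(-13) − (-9)·(w - 11)] / [(-13)·(w - 11)] = -30(w + 2) / ((-13)(w - 11)).
So |(3w - 3)/(w - 11) − (9/13)| = 30|w + 2| / (13·|w − 11|).
Require δ ≤ 13/2, so |w − 11| ≥ |-13| − |w + 2| > 13 − 13/2 = 13/2.
Hence |(3w - 3)/(w - 11) − (9/13)| < 30|w + 2|/(13·(13/2)) = (60/169)|w + 2|, which is < ϵ once |w + 2| < (169/60)ϵ.
Take δ = min(13/2, (169/60)ϵ). Then 0 < |w + 2| < δ forces both bounds, so |(3w - 3)/(w - 11) − (9/13)| < ϵ.

δ = min(13/2, (169/60)ϵ)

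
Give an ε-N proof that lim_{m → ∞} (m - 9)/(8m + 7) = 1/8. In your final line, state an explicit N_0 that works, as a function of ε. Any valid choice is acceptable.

N_0 = (79/64)/ε

Let ε > 0. For m ≥ 1, |(m - 9)/(8m + 7) − (1/8)| = |-79|/(8(8m + 7)) = 79/(8(8m + 7)).
Since 8m + 7 ≥ 8m for m ≥ 1, this is ≤ 79/(8·8m) = (79/64)/m.
So |(m - 9)/(8m + 7) − (1/8)| < ε whenever m > (79/64)/ε.
Take N_0 = (79/64)/ε. If m > N_0 then |(m - 9)/(8m + 7) − (1/8)| ≤ (79/64)/m < ε.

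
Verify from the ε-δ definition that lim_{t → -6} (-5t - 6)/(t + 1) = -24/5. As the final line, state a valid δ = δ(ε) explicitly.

δ = min(5/2, (25/2)ε)

Let ε > 0. We want δ > 0 with 0 < |t + 6| < δ ⇒ |(-5t - 6)/(t + 1) + 24/5| < ε.
Combining over a common denominator, (-5t - 6)/(t + 1) + 24/5 = [(-5t - 6)·(-5) − 24·(t + 1)] / [(-5)·(t + 1)] = 1(t + 6) / ((-5)(t + 1)).
So |(-5t - 6)/(t + 1) + 24/5| = |t + 6| / (5·|t + 1|).
Restrict δ ≤ 5/2. Then |t + 6| < 5/2 gives |t + 1| = |(t + 6) + (-5)| ≥ 5 − 5/2 = 5/2.
Hence |(-5t - 6)/(t + 1) + 24/5| < |t + 6|/(5·(5/2)) = (2/25)|t + 6|, which is < ε once |t + 6| < (25/2)ε.
Take δ = min(5/2, (25/2)ε). Then 0 < |t + 6| < δ forces both bounds, so |(-5t - 6)/(t + 1) + 24/5| < ε.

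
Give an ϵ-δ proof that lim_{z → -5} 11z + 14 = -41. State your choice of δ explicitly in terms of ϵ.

δ = ϵ/11

Fix ϵ > 0. We need δ > 0 so that 0 < |z + 5| < δ implies |(11z + 14) + 41| < ϵ.
|(11z + 14) + 41| = |11z + 55| = 11|z + 5|.
Thus it suffices that |z + 5| < ϵ/11.
Choosing δ = ϵ/11 gives |(11z + 14) + 41| = 11|z + 5| < ϵ whenever |z + 5| < δ.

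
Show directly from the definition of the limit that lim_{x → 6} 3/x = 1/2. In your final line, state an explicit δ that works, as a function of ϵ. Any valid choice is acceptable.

Suppose ϵ > 0. We seek δ > 0 such that 0 < |x − 6| < δ implies |3/x − (1/2)| < ϵ.
|3/x − (1/2)| = 3·|6 − x|/(6·|x|) = 3|x − 6|/(6|x|).
Restrict δ ≤ 3. Then |x − 6| < 3 gives |x| > 3, so 6|x| > 18.
Then |3/x − (1/2)| < 3|x − 6|/18, which is < ϵ when |x − 6| < 6ϵ.
Take δ = min(3, 6ϵ). Then 0 < |x − 6| < δ gives both |x − 6| < 3 and |x − 6| < 6ϵ, so |3/x − (1/2)| < ϵ.

δ = min(3, 6ϵ)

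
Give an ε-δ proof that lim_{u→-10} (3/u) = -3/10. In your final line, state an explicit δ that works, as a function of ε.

Let ε > 0. We seek δ > 0 such that 0 < |u + 10| < δ implies |3/u + 3/10| < ε.
|3/u + 3/10| = 3·|-10 − u|/(10·|u|) = 3|u + 10|/(10|u|).
Require δ ≤ 5 so that |u| > 10 − 5 = 5, hence 10|u| > 50.
Then |3/u + 3/10| < 3|u + 10|/50, which is < ε when |u + 10| < (50/3)ε.
Take δ = min(5, (50/3)ε). Then 0 < |u + 10| < δ gives both |u + 10| < 5 and |u + 10| < (50/3)ε, so |3/u + 3/10| < ε.

δ = min(5, (50/3)ε)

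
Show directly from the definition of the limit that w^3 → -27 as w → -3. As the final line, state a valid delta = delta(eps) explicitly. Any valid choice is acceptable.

Let eps > 0. We seek delta > 0 with 0 < |w + 3| < delta ⇒ |w^3 + 27| < eps.
Factor: w^3 + 27 = (w + 3)(w^2 - 3w + 9), so |w^3 + 27| = |w + 3|·|w^2 - 3w + 9|.
Restrict delta ≤ 1. Then |w + 3| < 1 gives |w| < 4, so by the triangle inequality |w^2 - 3w + 9| ≤ 4^2 + 3·4 + 9 = 37.
Hence |w^3 + 27| ≤ 37|w + 3|, which is < eps once |w + 3| < eps/37.
Take delta = min(1, eps/37). If 0 < |w + 3| < delta then both bounds hold and |w^3 + 27| ≤ 37|w + 3| < 37·(eps/37) = eps.

delta = min(1, eps/37)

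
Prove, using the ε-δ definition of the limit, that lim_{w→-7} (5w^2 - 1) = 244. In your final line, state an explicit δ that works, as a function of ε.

δ = min(1, ε/75)

Let ε > 0. We want δ > 0 such that 0 < |w + 7| < δ implies |(5w^2 - 1) − 244| < ε.
(5w^2 - 1) − 244 = 5w^2 - 245 = (w + 7)(5w - 35).
So |(5w^2 - 1) − 244| = |w + 7|·|5w - 35|.
Assume first that |w + 7| < 1, so |w| < 8. Then |5w - 35| ≤ 5·8 + 35 = 75.
Hence |(5w^2 - 1) − 244| ≤ 75|w + 7| < ε provided |w + 7| < ε/75.
Take δ = min(1, ε/75). Then 0 < |w + 7| < δ gives both |w + 7| < 1 and |w + 7| < ε/75, so |(5w^2 - 1) − 244| < ε.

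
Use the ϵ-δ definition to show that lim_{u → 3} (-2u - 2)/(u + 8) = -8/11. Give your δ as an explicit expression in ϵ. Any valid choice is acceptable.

Suppose ϵ > 0. We want δ > 0 with 0 < |u − 3| < δ ⇒ |(-2u - 2)/(u + 8) + 8/11| < ϵ.
Combining over a common denominator, (-2u - 2)/(u + 8) + 8/11 = [(-2u - 2)·11 − (-8)·(u + 8)] / [11·(u + 8)] = -14(u − 3) / (11(u + 8)).
So |(-2u - 2)/(u + 8) + 8/11| = 14|u − 3| / (11·|u + 8|).
Require δ ≤ 11/2, so |u + 8| ≥ |11| − |u − 3| > 11 − 11/2 = 11/2.
Hence |(-2u - 2)/(u + 8) + 8/11| < 14|u − 3|/(11·(11/2)) = (28/121)|u − 3|, which is < ϵ once |u − 3| < (121/28)ϵ.
Take δ = min(11/2, (121/28)ϵ). Then 0 < |u − 3| < δ forces both bounds, so |(-2u - 2)/(u + 8) + 8/11| < ϵ.

δ = min(11/2, (121/28)ϵ)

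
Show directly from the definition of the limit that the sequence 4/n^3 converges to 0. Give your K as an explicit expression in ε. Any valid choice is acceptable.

Let ε > 0 be given. For n ≥ 1, |4/n^3 − 0| = 4/n^3.
4/n^3 < ε ⇔ n^3 > 4/ε ⇔ n > (4/ε)^{1/3}.
Take K = (4/ε)^{1/3}. Then n > K implies 4/n^3 < ε.

K = (4/ε)^{1/3}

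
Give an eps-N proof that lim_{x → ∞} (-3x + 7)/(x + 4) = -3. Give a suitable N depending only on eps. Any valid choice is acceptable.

N = 19/eps

Suppose eps > 0. We seek N > 0 such that x > N implies |(-3x + 7)/(x + 4) + 3| < eps.
(-3x + 7)/(x + 4) + 3 = ((-3x + 7) − (-3)(x + 4)) / ((x + 4)) = 19/((x + 4)).
For x > 0 we have x + 4 > x, so |(-3x + 7)/(x + 4) + 3| = 19/((x + 4)) < 19/(x) = 19/x.
Thus |(-3x + 7)/(x + 4) + 3| < eps whenever x > 19/eps.
Take N = 19/eps. If x > N then |(-3x + 7)/(x + 4) + 3| < 19/x < eps.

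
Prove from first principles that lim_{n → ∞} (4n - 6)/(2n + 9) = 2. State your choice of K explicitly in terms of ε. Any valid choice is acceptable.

K = 12/ε

Let ε > 0. For n ≥ 1, |(4n - 6)/(2n + 9) − 2| = |-48|/(2(2n + 9)) = 48/(2(2n + 9)).
Since 2n + 9 ≥ 2n for n ≥ 1, this is ≤ 48/(2·2n) = 12/n.
So |(4n - 6)/(2n + 9) − 2| < ε whenever n > 12/ε.
Take K = 12/ε. If n > K then |(4n - 6)/(2n + 9) − 2| ≤ 12/n < ε.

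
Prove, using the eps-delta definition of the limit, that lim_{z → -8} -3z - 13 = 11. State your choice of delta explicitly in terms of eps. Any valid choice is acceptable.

delta = eps/3

Let eps > 0 be given. We need delta > 0 so that 0 < |z + 8| < delta implies |(-3z - 13) − 11| < eps.
Since (-3z - 13) − 11 = -3(z + 8), we have |(-3z - 13) − 11| = 3|z + 8|.
Thus it suffices that |z + 8| < eps/3.
Choosing delta = eps/3 gives |(-3z - 13) − 11| = 3|z + 8| < eps whenever |z + 8| < delta.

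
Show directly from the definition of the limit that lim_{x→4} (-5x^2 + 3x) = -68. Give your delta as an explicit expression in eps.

Let eps > 0 be given. We want delta > 0 such that 0 < |x − 4| < delta implies |(-5x^2 + 3x) + 68| < eps.
(-5x^2 + 3x) + 68 = -5x^2 + 3x + 68 = (x − 4)(-5x - 17).
So |(-5x^2 + 3x) + 68| = |x − 4|·|-5x - 17|.
Require delta ≤ 1. Then |x − 4| < 1 gives |x| < 5, and by the triangle inequality |-5x - 17| ≤ 5·5 + 17 = 42.
Hence |(-5x^2 + 3x) + 68| ≤ 42|x − 4| < eps provided |x − 4| < eps/42.
Choosing delta = min(1, eps/42) ensures both conditions, hence |(-5x^2 + 3x) + 68| < eps.

delta = min(1, eps/42)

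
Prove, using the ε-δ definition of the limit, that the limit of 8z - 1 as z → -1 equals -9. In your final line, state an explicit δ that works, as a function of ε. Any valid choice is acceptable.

δ = ε/8

Fix ε > 0. We need δ > 0 so that 0 < |z + 1| < δ implies |(8z - 1) + 9| < ε.
Since (8z - 1) + 9 = 8(z + 1), we have |(8z - 1) + 9| = 8|z + 1|.
Thus it suffices that |z + 1| < ε/8.
Take δ = ε/8. If 0 < |z + 1| < δ then |(8z - 1) + 9| = 8|z + 1| < 8·(ε/8) = ε.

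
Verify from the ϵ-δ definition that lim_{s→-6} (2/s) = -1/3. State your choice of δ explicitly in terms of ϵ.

Fix ϵ > 0. We seek δ > 0 such that 0 < |s + 6| < δ implies |2/s + 1/3| < ϵ.
|2/s + 1/3| = 2·|-6 − s|/(6·|s|) = 2|s + 6|/(6|s|).
Restrict δ ≤ 3. Then |s + 6| < 3 gives |s| > 3, so 6|s| > 18.
Then |2/s + 1/3| < 2|s + 6|/18, which is < ϵ when |s + 6| < 9ϵ.
Take δ = min(3, 9ϵ). Then 0 < |s + 6| < δ gives both |s + 6| < 3 and |s + 6| < 9ϵ, so |2/s + 1/3| < ϵ.

δ = min(3, 9ϵ)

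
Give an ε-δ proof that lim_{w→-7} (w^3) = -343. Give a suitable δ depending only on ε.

δ = min(2, ε/193)

Fix ε > 0. We seek δ > 0 with 0 < |w + 7| < δ ⇒ |w^3 + 343| < ε.
Factor: w^3 + 343 = (w + 7)(w^2 - 7w + 49), so |w^3 + 343| = |w + 7|·|w^2 - 7w + 49|.
Restrict δ ≤ 2. Then |w + 7| < 2 gives |w| < 9, so by the triangle inequality |w^2 - 7w + 49| ≤ 9^2 + 7·9 + 49 = 193.
Hence |w^3 + 343| ≤ 193|w + 7|, which is < ε once |w + 7| < ε/193.
Take δ = min(2, ε/193). If 0 < |w + 7| < δ then both bounds hold and |w^3 + 343| ≤ 193|w + 7| < 193·(ε/193) = ε.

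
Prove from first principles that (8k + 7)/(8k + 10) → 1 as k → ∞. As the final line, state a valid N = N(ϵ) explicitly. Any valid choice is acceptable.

N = (3/8)/ϵ

Let ϵ > 0 be given. For k ≥ 1, |(8k + 7)/(8k + 10) − 1| = |-24|/(8(8k + 10)) = 24/(8(8k + 10)).
Since 8k + 10 ≥ 8k for k ≥ 1, this is ≤ 24/(8·8k) = (3/8)/k.
So |(8k + 7)/(8k + 10) − 1| < ϵ whenever k > (3/8)/ϵ.
Take N = (3/8)/ϵ. If k > N then |(8k + 7)/(8k + 10) − 1| ≤ (3/8)/k < ϵ.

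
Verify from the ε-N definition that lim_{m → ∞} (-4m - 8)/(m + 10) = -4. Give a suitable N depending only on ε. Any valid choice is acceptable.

Fix ε > 0. For m ≥ 1, |(-4m - 8)/(m + 10) + 4| = |32|/((m + 10)) = 32/((m + 10)).
Since m + 10 ≥ m for m ≥ 1, this is ≤ 32/(m) = 32/m.
So |(-4m - 8)/(m + 10) + 4| < ε whenever m > 32/ε.
Take N = 32/ε. If m > N then |(-4m - 8)/(m + 10) + 4| ≤ 32/m < ε.

N = 32/ε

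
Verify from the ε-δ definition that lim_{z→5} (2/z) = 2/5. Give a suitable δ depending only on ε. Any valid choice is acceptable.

δ = min(5/2, (25/4)ε)

Fix ε > 0. We seek δ > 0 such that 0 < |z − 5| < δ implies |2/z − (2/5)| < ε.
|2/z − (2/5)| = 2·|5 − z|/(5·|z|) = 2|z − 5|/(5|z|).
Require δ ≤ 5/2 so that |z| > 5 − 5/2 = 5/2, hence 5|z| > 25/2.
Then |2/z − (2/5)| < 2|z − 5|/(25/2), which is < ε when |z − 5| < (25/4)ε.
Take δ = min(5/2, (25/4)ε). Then 0 < |z − 5| < δ gives both |z − 5| < 5/2 and |z − 5| < (25/4)ε, so |2/z − (2/5)| < ε.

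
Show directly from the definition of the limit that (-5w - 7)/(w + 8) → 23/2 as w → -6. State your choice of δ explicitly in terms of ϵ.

Fix ϵ > 0. We want δ > 0 with 0 < |w + 6| < δ ⇒ |(-5w - 7)/(w + 8) − (23/2)| < ϵ.
Combining over a common denominator, (-5w - 7)/(w + 8) − (23/2) = [(-5w - 7)·2 − 23·(w + 8)] / [2·(w + 8)] = -33(w + 6) / (2(w + 8)).
So |(-5w - 7)/(w + 8) − (23/2)| = 33|w + 6| / (2·|w + 8|).
Restrict δ ≤ 1. Then |w + 6| < 1 gives |w + 8| = |(w + 6) + 2| ≥ 2 − 1 = 1.
Hence |(-5w - 7)/(w + 8) − (23/2)| < 33|w + 6|/(2·1) = (33/2)|w + 6|, which is < ϵ once |w + 6| < (2/33)ϵ.
Take δ = min(1, (2/33)ϵ). Then 0 < |w + 6| < δ forces both bounds, so |(-5w - 7)/(w + 8) − (23/2)| < ϵ.

δ = min(1, (2/33)ϵ)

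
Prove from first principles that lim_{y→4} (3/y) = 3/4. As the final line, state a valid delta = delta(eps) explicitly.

delta = min(2, (8/3)eps)

Suppose eps > 0. We seek delta > 0 such that 0 < |y − 4| < delta implies |3/y − (3/4)| < eps.
|3/y − (3/4)| = 3·|4 − y|/(4·|y|) = 3|y − 4|/(4|y|).
Restrict delta ≤ 2. Then |y − 4| < 2 gives |y| > 2, so 4|y| > 8.
Then |3/y − (3/4)| < 3|y − 4|/8, which is < eps when |y − 4| < (8/3)eps.
Take delta = min(2, (8/3)eps). Then 0 < |y − 4| < delta gives both |y − 4| < 2 and |y − 4| < (8/3)eps, so |3/y − (3/4)| < eps.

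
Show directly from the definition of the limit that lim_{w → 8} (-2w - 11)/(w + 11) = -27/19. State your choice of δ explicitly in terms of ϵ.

δ = min(19/2, (361/22)ϵ)

Let ϵ > 0 be given. We want δ > 0 with 0 < |w − 8| < δ ⇒ |(-2w - 11)/(w + 11) + 27/19| < ϵ.
Combining over a common denominator, (-2w - 11)/(w + 11) + 27/19 = [(-2w - 11)·19 − (-27)·(w + 11)] / [19·(w + 11)] = -11(w − 8) / (19(w + 11)).
So |(-2w - 11)/(w + 11) + 27/19| = 11|w − 8| / (19·|w + 11|).
Require δ ≤ 19/2, so |w + 11| ≥ |19| − |w − 8| > 19 − 19/2 = 19/2.
Hence |(-2w - 11)/(w + 11) + 27/19| < 11|w − 8|/(19·(19/2)) = (22/361)|w − 8|, which is < ϵ once |w − 8| < (361/22)ϵ.
Take δ = min(19/2, (361/22)ϵ). Then 0 < |w − 8| < δ forces both bounds, so |(-2w - 11)/(w + 11) + 27/19| < ϵ.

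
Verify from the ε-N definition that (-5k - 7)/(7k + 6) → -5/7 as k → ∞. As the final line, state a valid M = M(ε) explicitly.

M = (19/49)/ε

Fix ε > 0. For k ≥ 1, |(-5k - 7)/(7k + 6) + 5/7| = |-19|/(7(7k + 6)) = 19/(7(7k + 6)).
Since 7k + 6 ≥ 7k for k ≥ 1, this is ≤ 19/(7·7k) = (19/49)/k.
So |(-5k - 7)/(7k + 6) + 5/7| < ε whenever k > (19/49)/ε.
Take M = (19/49)/ε. If k > M then |(-5k - 7)/(7k + 6) + 5/7| ≤ (19/49)/k < ε.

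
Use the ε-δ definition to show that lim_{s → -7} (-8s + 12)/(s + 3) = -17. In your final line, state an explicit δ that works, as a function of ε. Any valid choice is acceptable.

δ = min(2, (2/9)ε)

Fix ε > 0. We want δ > 0 with 0 < |s + 7| < δ ⇒ |(-8s + 12)/(s + 3) + 17| < ε.
Combining over a common denominator, (-8s + 12)/(s + 3) + 17 = [(-8s + 12)·(-4) − 68·(s + 3)] / [(-4)·(s + 3)] = -36(s + 7) / ((-4)(s + 3)).
So |(-8s + 12)/(s + 3) + 17| = 36|s + 7| / (4·|s + 3|).
Require δ ≤ 2, so |s + 3| ≥ |-4| − |s + 7| > 4 − 2 = 2.
Hence |(-8s + 12)/(s + 3) + 17| < 36|s + 7|/(4·2) = (9/2)|s + 7|, which is < ε once |s + 7| < (2/9)ε.
Take δ = min(2, (2/9)ε). Then 0 < |s + 7| < δ forces both bounds, so |(-8s + 12)/(s + 3) + 17| < ε.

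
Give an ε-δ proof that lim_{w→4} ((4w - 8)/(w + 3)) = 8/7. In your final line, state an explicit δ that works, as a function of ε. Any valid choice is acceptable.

Fix ε > 0. We want δ > 0 with 0 < |w − 4| < δ ⇒ |(4w - 8)/(w + 3) − (8/7)| < ε.
Combining over a common denominator, (4w - 8)/(w + 3) − (8/7) = [(4w - 8)·7 − 8·(w + 3)] / [7·(w + 3)] = 20(w − 4) / (7(w + 3)).
So |(4w - 8)/(w + 3) − (8/7)| = 20|w − 4| / (7·|w + 3|).
Restrict δ ≤ 7/2. Then |w − 4| < 7/2 gives |w + 3| = |(w − 4) + 7| ≥ 7 − 7/2 = 7/2.
Hence |(4w - 8)/(w + 3) − (8/7)| < 20|w − 4|/(7·(7/2)) = (40/49)|w − 4|, which is < ε once |w − 4| < (49/40)ε.
Take δ = min(7/2, (49/40)ε). Then 0 < |w − 4| < δ forces both bounds, so |(4w - 8)/(w + 3) − (8/7)| < ε.

δ = min(7/2, (49/40)ε)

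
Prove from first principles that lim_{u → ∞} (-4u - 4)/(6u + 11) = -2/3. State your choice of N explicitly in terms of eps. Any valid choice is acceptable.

Suppose eps > 0. We seek N > 0 such that u > N implies |(-4u - 4)/(6u + 11) + 2/3| < eps.
(-4u - 4)/(6u + 11) + 2/3 = (6(-4u - 4) − (-4)(6u + 11)) / (6(6u + 11)) = 20/(6(6u + 11)).
For u > 0 we have 6u + 11 > 6u, so |(-4u - 4)/(6u + 11) + 2/3| = 20/(6(6u + 11)) < 20/(6·6u) = (5/9)/u.
Thus |(-4u - 4)/(6u + 11) + 2/3| < eps whenever u > (5/9)/eps.
Take N = (5/9)/eps. If u > N then |(-4u - 4)/(6u + 11) + 2/3| < (5/9)/u < eps.

N = (5/9)/eps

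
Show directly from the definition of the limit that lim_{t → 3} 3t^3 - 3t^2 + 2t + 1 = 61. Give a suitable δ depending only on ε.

δ = min(1, ε/92)

Fix ε > 0. We want δ > 0 such that 0 < |t − 3| < δ implies |(3t^3 - 3t^2 + 2t + 1) − 61| < ε.
(3t^3 - 3t^2 + 2t + 1) − 61 = 3t^3 - 3t^2 + 2t - 60 = (t − 3)(3t^2 + 6t + 20).
So |(3t^3 - 3t^2 + 2t + 1) − 61| = |t − 3|·|3t^2 + 6t + 20|.
Assume first that |t − 3| < 1, so |t| < 4. Then |3t^2 + 6t + 20| ≤ 3·4^2 + 6·4 + 20 = 92.
Hence |(3t^3 - 3t^2 + 2t + 1) − 61| ≤ 92|t − 3| < ε provided |t − 3| < ε/92.
Choosing δ = min(1, ε/92) ensures both conditions, hence |(3t^3 - 3t^2 + 2t + 1) − 61| < ε.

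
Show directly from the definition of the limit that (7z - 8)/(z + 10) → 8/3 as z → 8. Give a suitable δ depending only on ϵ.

Suppose ϵ > 0. We want δ > 0 with 0 < |z − 8| < δ ⇒ |(7z - 8)/(z + 10) − (8/3)| < ϵ.
Combining over a common denominator, (7z - 8)/(z + 10) − (8/3) = [(7z - 8)·18 − 48·(z + 10)] / [18·(z + 10)] = 78(z − 8) / (18(z + 10)).
So |(7z - 8)/(z + 10) − (8/3)| = 78|z − 8| / (18·|z + 10|).
Require δ ≤ 9, so |z + 10| ≥ |18| − |z − 8| > 18 − 9 = 9.
Hence |(7z - 8)/(z + 10) − (8/3)| < 78|z − 8|/(18·9) = (13/27)|z − 8|, which is < ϵ once |z − 8| < (27/13)ϵ.
Take δ = min(9, (27/13)ϵ). Then 0 < |z − 8| < δ forces both bounds, so |(7z - 8)/(z + 10) − (8/3)| < ϵ.

δ = min(9, (27/13)ϵ)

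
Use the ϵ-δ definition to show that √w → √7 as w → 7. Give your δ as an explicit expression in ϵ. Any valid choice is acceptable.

Let ϵ > 0. We want δ > 0 such that 0 < |w − 7| < δ implies |√w − √7| < ϵ.
Rationalise: √w − √7 = (w − 7)/(√w + √7), so |√w − √7| = |w − 7|/(√w + √7).
Restrict δ ≤ 7 so that |w − 7| < 7 forces w > 0, and then √w + √7 > √7.
Hence |√w − √7| < |w − 7|/√7, which is < ϵ once |w − 7| < √7·ϵ.
Take δ = min(7, √7·ϵ). If 0 < |w − 7| < δ then w > 0 and |√w − √7| < |w − 7|/√7 < ϵ.

δ = min(7, √7·ϵ)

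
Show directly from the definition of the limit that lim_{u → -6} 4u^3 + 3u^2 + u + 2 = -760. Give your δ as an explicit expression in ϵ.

δ = min(2, ϵ/551)

Let ϵ > 0. We want δ > 0 such that 0 < |u + 6| < δ implies |(4u^3 + 3u^2 + u + 2) + 760| < ϵ.
(4u^3 + 3u^2 + u + 2) + 760 = 4u^3 + 3u^2 + u + 762 = (u + 6)(4u^2 - 21u + 127).
So |(4u^3 + 3u^2 + u + 2) + 760| = |u + 6|·|4u^2 - 21u + 127|.
Assume first that |u + 6| < 2, so |u| < 8. Then |4u^2 - 21u + 127| ≤ 4·8^2 + 21·8 + 127 = 551.
Hence |(4u^3 + 3u^2 + u + 2) + 760| ≤ 551|u + 6| < ϵ provided |u + 6| < ϵ/551.
Choosing δ = min(2, ϵ/551) ensures both conditions, hence |(4u^3 + 3u^2 + u + 2) + 760| < ϵ.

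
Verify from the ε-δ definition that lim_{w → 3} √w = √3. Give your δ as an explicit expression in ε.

δ = min(3, √3·ε)

Let ε > 0 be given. We want δ > 0 such that 0 < |w − 3| < δ implies |√w − √3| < ε.
Multiplying by the conjugate, |√w − √3| = |w − 3|/(√w + √3).
Restrict δ ≤ 3 so that |w − 3| < 3 forces w > 0, and then √w + √3 > √3.
Hence |√w − √3| < |w − 3|/√3, which is < ε once |w − 3| < √3·ε.
Take δ = min(3, √3·ε). If 0 < |w − 3| < δ then w > 0 and |√w − √3| < |w − 3|/√3 < ε.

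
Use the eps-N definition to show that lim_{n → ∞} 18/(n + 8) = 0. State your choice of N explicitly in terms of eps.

N = 18/eps

Let eps > 0. For n ≥ 1, |18/(n + 8) − 0| = 18/(n + 8) ≤ 18/n.
We need 18/n < eps, i.e. n > 18/eps.
Take N = 18/eps. If n > N then |18/(n + 8)| ≤ 18/n < eps.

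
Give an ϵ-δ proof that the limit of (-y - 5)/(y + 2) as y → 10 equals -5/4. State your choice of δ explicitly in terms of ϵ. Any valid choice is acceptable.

δ = min(6, 24ϵ)

Let ϵ > 0 be given. We want δ > 0 with 0 < |y − 10| < δ ⇒ |(-y - 5)/(y + 2) + 5/4| < ϵ.
Combining over a common denominator, (-y - 5)/(y + 2) + 5/4 = [(-y - 5)·12 − (-15)·(y + 2)] / [12·(y + 2)] = 3(y − 10) / (12(y + 2)).
So |(-y - 5)/(y + 2) + 5/4| = 3|y − 10| / (12·|y + 2|).
Restrict δ ≤ 6. Then |y − 10| < 6 gives |y + 2| = |(y − 10) + 12| ≥ 12 − 6 = 6.
Hence |(-y - 5)/(y + 2) + 5/4| < 3|y − 10|/(12·6) = (1/24)|y − 10|, which is < ϵ once |y − 10| < 24ϵ.
Take δ = min(6, 24ϵ). Then 0 < |y − 10| < δ forces both bounds, so |(-y - 5)/(y + 2) + 5/4| < ϵ.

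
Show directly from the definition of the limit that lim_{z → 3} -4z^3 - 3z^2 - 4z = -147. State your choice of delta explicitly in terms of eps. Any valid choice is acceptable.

Let eps > 0. We want delta > 0 such that 0 < |z − 3| < delta implies |(-4z^3 - 3z^2 - 4z) + 147| < eps.
(-4z^3 - 3z^2 - 4z) + 147 = -4z^3 - 3z^2 - 4z + 147 = (z − 3)(-4z^2 - 15z - 49).
So |(-4z^3 - 3z^2 - 4z) + 147| = |z − 3|·|-4z^2 - 15z - 49|.
Assume first that |z − 3| < 2, so |z| < 5. Then |-4z^2 - 15z - 49| ≤ 4·5^2 + 15·5 + 49 = 224.
Hence |(-4z^3 - 3z^2 - 4z) + 147| ≤ 224|z − 3| < eps provided |z − 3| < eps/224.
Take delta = min(2, eps/224). Then 0 < |z − 3| < delta gives both |z − 3| < 2 and |z − 3| < eps/224, so |(-4z^3 - 3z^2 - 4z) + 147| < eps.

delta = min(2, eps/224)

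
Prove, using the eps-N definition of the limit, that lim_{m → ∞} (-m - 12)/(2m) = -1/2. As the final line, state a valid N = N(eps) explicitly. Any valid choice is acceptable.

N = 6/eps

Suppose eps > 0. For m ≥ 1, |(-m - 12)/(2m) + 1/2| = |-24|/(2(2m)) = 24/(2(2m)).
Since 2m ≥ 2m for m ≥ 1, this is ≤ 24/(2·2m) = 6/m.
So |(-m - 12)/(2m) + 1/2| < eps whenever m > 6/eps.
Take N = 6/eps. If m > N then |(-m - 12)/(2m) + 1/2| ≤ 6/m < eps.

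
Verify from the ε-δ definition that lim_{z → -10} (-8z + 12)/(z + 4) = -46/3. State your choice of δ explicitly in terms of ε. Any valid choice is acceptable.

Fix ε > 0. We want δ > 0 with 0 < |z + 10| < δ ⇒ |(-8z + 12)/(z + 4) + 46/3| < ε.
Combining over a common denominator, (-8z + 12)/(z + 4) + 46/3 = [(-8z + 12)·(-6) − 92·(z + 4)] / [(-6)·(z + 4)] = -44(z + 10) / ((-6)(z + 4)).
So |(-8z + 12)/(z + 4) + 46/3| = 44|z + 10| / (6·|z + 4|).
Require δ ≤ 3, so |z + 4| ≥ |-6| − |z + 10| > 6 − 3 = 3.
Hence |(-8z + 12)/(z + 4) + 46/3| < 44|z + 10|/(6·3) = (22/9)|z + 10|, which is < ε once |z + 10| < (9/22)ε.
Take δ = min(3, (9/22)ε). Then 0 < |z + 10| < δ forces both bounds, so |(-8z + 12)/(z + 4) + 46/3| < ε.

δ = min(3, (9/22)ε)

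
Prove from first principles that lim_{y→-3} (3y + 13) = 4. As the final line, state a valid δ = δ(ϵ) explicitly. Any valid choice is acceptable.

Fix ϵ > 0. We need δ > 0 so that 0 < |y + 3| < δ implies |(3y + 13) − 4| < ϵ.
|(3y + 13) − 4| = |3y + 9| = 3|y + 3|.
Thus it suffices that |y + 3| < ϵ/3.
Take δ = ϵ/3. If 0 < |y + 3| < δ then |(3y + 13) − 4| = 3|y + 3| < 3·(ϵ/3) = ϵ.

δ = ϵ/3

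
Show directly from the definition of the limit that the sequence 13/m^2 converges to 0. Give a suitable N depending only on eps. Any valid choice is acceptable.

N = (13/eps)^{1/2}

Let eps > 0 be given. For m ≥ 1, |13/m^2 − 0| = 13/m^2.
13/m^2 < eps ⇔ m^2 > 13/eps ⇔ m > (13/eps)^{1/2}.
Take N = (13/eps)^{1/2}. Then m > N implies 13/m^2 < eps.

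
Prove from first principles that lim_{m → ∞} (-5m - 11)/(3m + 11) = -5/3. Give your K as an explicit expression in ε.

Fix ε > 0. For m ≥ 1, |(-5m - 11)/(3m + 11) + 5/3| = |22|/(3(3m + 11)) = 22/(3(3m + 11)).
Since 3m + 11 ≥ 3m for m ≥ 1, this is ≤ 22/(3·3m) = (22/9)/m.
So |(-5m - 11)/(3m + 11) + 5/3| < ε whenever m > (22/9)/ε.
Take K = (22/9)/ε. If m > K then |(-5m - 11)/(3m + 11) + 5/3| ≤ (22/9)/m < ε.

K = (22/9)/ε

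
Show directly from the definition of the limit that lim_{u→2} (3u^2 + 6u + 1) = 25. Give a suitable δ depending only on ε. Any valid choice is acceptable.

Let ε > 0. We want δ > 0 such that 0 < |u − 2| < δ implies |(3u^2 + 6u + 1) − 25| < ε.
(3u^2 + 6u + 1) − 25 = 3u^2 + 6u - 24 = (u − 2)(3u + 12).
So |(3u^2 + 6u + 1) − 25| = |u − 2|·|3u + 12|.
Require δ ≤ 1. Then |u − 2| < 1 gives |u| < 3, and by the triangle inequality |3u + 12| ≤ 3·3 + 12 = 21.
Hence |(3u^2 + 6u + 1) − 25| ≤ 21|u − 2| < ε provided |u − 2| < ε/21.
Take δ = min(1, ε/21). Then 0 < |u − 2| < δ gives both |u − 2| < 1 and |u − 2| < ε/21, so |(3u^2 + 6u + 1) − 25| < ε.

δ = min(1, ε/21)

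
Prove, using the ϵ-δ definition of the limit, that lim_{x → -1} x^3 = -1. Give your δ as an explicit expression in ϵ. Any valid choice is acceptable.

δ = min(1, ϵ/7)

Let ϵ > 0. We seek δ > 0 with 0 < |x + 1| < δ ⇒ |x^3 + 1| < ϵ.
Factor: x^3 + 1 = (x + 1)(x^2 - x + 1), so |x^3 + 1| = |x + 1|·|x^2 - x + 1|.
Impose δ ≤ 1 so that |x| < 2; then |x^2 - x + 1| ≤ 7.
Hence |x^3 + 1| ≤ 7|x + 1|, which is < ϵ once |x + 1| < ϵ/7.
Take δ = min(1, ϵ/7). If 0 < |x + 1| < δ then both bounds hold and |x^3 + 1| ≤ 7|x + 1| < 7·(ϵ/7) = ϵ.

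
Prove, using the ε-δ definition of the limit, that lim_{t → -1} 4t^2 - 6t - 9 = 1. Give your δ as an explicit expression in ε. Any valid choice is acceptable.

δ = min(2, ε/22)

Fix ε > 0. We want δ > 0 such that 0 < |t + 1| < δ implies |(4t^2 - 6t - 9) − 1| < ε.
(4t^2 - 6t - 9) − 1 = 4t^2 - 6t - 10 = (t + 1)(4t - 10).
So |(4t^2 - 6t - 9) − 1| = |t + 1|·|4t - 10|.
Require δ ≤ 2. Then |t + 1| < 2 gives |t| < 3, and by the triangle inequality |4t - 10| ≤ 4·3 + 10 = 22.
Hence |(4t^2 - 6t - 9) − 1| ≤ 22|t + 1| < ε provided |t + 1| < ε/22.
Choosing δ = min(2, ε/22) ensures both conditions, hence |(4t^2 - 6t - 9) − 1| < ε.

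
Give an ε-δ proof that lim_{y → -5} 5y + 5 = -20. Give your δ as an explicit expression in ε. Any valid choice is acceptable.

Suppose ε > 0. We need δ > 0 so that 0 < |y + 5| < δ implies |(5y + 5) + 20| < ε.
|(5y + 5) + 20| = |5y + 25| = 5|y + 5|.
So 5|y + 5| < ε exactly when |y + 5| < ε/5.
Choosing δ = ε/5 gives |(5y + 5) + 20| = 5|y + 5| < ε whenever |y + 5| < δ.

δ = ε/5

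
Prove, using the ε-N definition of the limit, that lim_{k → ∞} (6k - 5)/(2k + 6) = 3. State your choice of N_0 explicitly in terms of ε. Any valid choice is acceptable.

Fix ε > 0. For k ≥ 1, |(6k - 5)/(2k + 6) − 3| = |-46|/(2(2k + 6)) = 46/(2(2k + 6)).
Since 2k + 6 ≥ 2k for k ≥ 1, this is ≤ 46/(2·2k) = (23/2)/k.
So |(6k - 5)/(2k + 6) − 3| < ε whenever k > (23/2)/ε.
Take N_0 = (23/2)/ε. If k > N_0 then |(6k - 5)/(2k + 6) − 3| ≤ (23/2)/k < ε.

N_0 = (23/2)/ε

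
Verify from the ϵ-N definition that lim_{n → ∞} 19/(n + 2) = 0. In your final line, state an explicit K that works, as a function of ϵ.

K = 19/ϵ

Let ϵ > 0 be given. For n ≥ 1, |19/(n + 2) − 0| = 19/(n + 2) ≤ 19/n.
We need 19/n < ϵ, i.e. n > 19/ϵ.
Take K = 19/ϵ. If n > K then |19/(n + 2)| ≤ 19/n < ϵ.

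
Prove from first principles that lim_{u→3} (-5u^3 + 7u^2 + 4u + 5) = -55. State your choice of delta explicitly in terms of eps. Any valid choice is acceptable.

delta = min(1, eps/132)

Suppose eps > 0. We want delta > 0 such that 0 < |u − 3| < delta implies |(-5u^3 + 7u^2 + 4u + 5) + 55| < eps.
(-5u^3 + 7u^2 + 4u + 5) + 55 = -5u^3 + 7u^2 + 4u + 60 = (u − 3)(-5u^2 - 8u - 20).
So |(-5u^3 + 7u^2 + 4u + 5) + 55| = |u − 3|·|-5u^2 - 8u - 20|.
Assume first that |u − 3| < 1, so |u| < 4. Then |-5u^2 - 8u - 20| ≤ 5·4^2 + 8·4 + 20 = 132.
Hence |(-5u^3 + 7u^2 + 4u + 5) + 55| ≤ 132|u − 3| < eps provided |u − 3| < eps/132.
Choosing delta = min(1, eps/132) ensures both conditions, hence |(-5u^3 + 7u^2 + 4u + 5) + 55| < eps.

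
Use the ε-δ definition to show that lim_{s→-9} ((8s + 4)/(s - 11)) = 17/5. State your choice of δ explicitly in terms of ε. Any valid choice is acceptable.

δ = min(10, (50/23)ε)

Suppose ε > 0. We want δ > 0 with 0 < |s + 9| < δ ⇒ |(8s + 4)/(s - 11) − (17/5)| < ε.
Combining over a common denominator, (8s + 4)/(s - 11) − (17/5) = [(8s + 4)·(-20) − (-68)·(s - 11)] / [(-20)·(s - 11)] = -92(s + 9) / ((-20)(s - 11)).
So |(8s + 4)/(s - 11) − (17/5)| = 92|s + 9| / (20·|s − 11|).
Require δ ≤ 10, so |s − 11| ≥ |-20| − |s + 9| > 20 − 10 = 10.
Hence |(8s + 4)/(s - 11) − (17/5)| < 92|s + 9|/(20·10) = (23/50)|s + 9|, which is < ε once |s + 9| < (50/23)ε.
Take δ = min(10, (50/23)ε). Then 0 < |s + 9| < δ forces both bounds, so |(8s + 4)/(s - 11) − (17/5)| < ε.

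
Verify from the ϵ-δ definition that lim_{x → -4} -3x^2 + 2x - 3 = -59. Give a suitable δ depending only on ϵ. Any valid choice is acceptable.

Suppose ϵ > 0. We want δ > 0 such that 0 < |x + 4| < δ implies |(-3x^2 + 2x - 3) + 59| < ϵ.
(-3x^2 + 2x - 3) + 59 = -3x^2 + 2x + 56 = (x + 4)(-3x + 14).
So |(-3x^2 + 2x - 3) + 59| = |x + 4|·|-3x + 14|.
Assume first that |x + 4| < 2, so |x| < 6. Then |-3x + 14| ≤ 3·6 + 14 = 32.
Hence |(-3x^2 + 2x - 3) + 59| ≤ 32|x + 4| < ϵ provided |x + 4| < ϵ/32.
Choosing δ = min(2, ϵ/32) ensures both conditions, hence |(-3x^2 + 2x - 3) + 59| < ϵ.

δ = min(2, ϵ/32)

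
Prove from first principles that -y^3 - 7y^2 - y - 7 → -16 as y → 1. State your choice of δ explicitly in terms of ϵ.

Let ϵ > 0 be given. We want δ > 0 such that 0 < |y − 1| < δ implies |(-y^3 - 7y^2 - y - 7) + 16| < ϵ.
(-y^3 - 7y^2 - y - 7) + 16 = -y^3 - 7y^2 - y + 9 = (y − 1)(-y^2 - 8y - 9).
So |(-y^3 - 7y^2 - y - 7) + 16| = |y − 1|·|-y^2 - 8y - 9|.
Require δ ≤ 1. Then |y − 1| < 1 gives |y| < 2, and by the triangle inequality |-y^2 - 8y - 9| ≤ 2^2 + 8·2 + 9 = 29.
Hence |(-y^3 - 7y^2 - y - 7) + 16| ≤ 29|y − 1| < ϵ provided |y − 1| < ϵ/29.
Choosing δ = min(1, ϵ/29) ensures both conditions, hence |(-y^3 - 7y^2 - y - 7) + 16| < ϵ.

δ = min(1, ϵ/29)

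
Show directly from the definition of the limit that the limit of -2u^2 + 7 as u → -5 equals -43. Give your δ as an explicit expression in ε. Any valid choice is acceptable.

Let ε > 0. We want δ > 0 such that 0 < |u + 5| < δ implies |(-2u^2 + 7) + 43| < ε.
(-2u^2 + 7) + 43 = -2u^2 + 50 = (u + 5)(-2u + 10).
So |(-2u^2 + 7) + 43| = |u + 5|·|-2u + 10|.
Assume first that |u + 5| < 1, so |u| < 6. Then |-2u + 10| ≤ 2·6 + 10 = 22.
Hence |(-2u^2 + 7) + 43| ≤ 22|u + 5| < ε provided |u + 5| < ε/22.
Choosing δ = min(1, ε/22) ensures both conditions, hence |(-2u^2 + 7) + 43| < ε.

δ = min(1, ε/22)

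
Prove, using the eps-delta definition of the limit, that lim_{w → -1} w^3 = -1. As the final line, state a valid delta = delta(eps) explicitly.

delta = min(2, eps/13)

Let eps > 0 be given. We seek delta > 0 with 0 < |w + 1| < delta ⇒ |w^3 + 1| < eps.
Factor: w^3 + 1 = (w + 1)(w^2 - w + 1), so |w^3 + 1| = |w + 1|·|w^2 - w + 1|.
Restrict delta ≤ 2. Then |w + 1| < 2 gives |w| < 3, so by the triangle inequality |w^2 - w + 1| ≤ 3^2 + 3 + 1 = 13.
Hence |w^3 + 1| ≤ 13|w + 1|, which is < eps once |w + 1| < eps/13.
Take delta = min(2, eps/13). If 0 < |w + 1| < delta then both bounds hold and |w^3 + 1| ≤ 13|w + 1| < 13·(eps/13) = eps.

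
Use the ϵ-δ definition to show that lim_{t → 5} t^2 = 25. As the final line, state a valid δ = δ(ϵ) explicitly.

δ = min(2, ϵ/12)

Suppose ϵ > 0. We seek δ > 0 with 0 < |t − 5| < δ ⇒ |t^2 − 25| < ϵ.
Factor: t^2 − 25 = (t − 5)(t + 5), so |t^2 − 25| = |t − 5|·|t + 5|.
Impose δ ≤ 2 so that |t| < 7; then |t + 5| ≤ 12.
Hence |t^2 − 25| ≤ 12|t − 5|, which is < ϵ once |t − 5| < ϵ/12.
Take δ = min(2, ϵ/12). If 0 < |t − 5| < δ then both bounds hold and |t^2 − 25| ≤ 12|t − 5| < 12·(ϵ/12) = ϵ.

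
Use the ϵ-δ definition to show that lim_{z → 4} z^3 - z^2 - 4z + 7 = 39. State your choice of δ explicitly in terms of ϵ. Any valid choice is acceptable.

δ = min(1, ϵ/48)

Fix ϵ > 0. We want δ > 0 such that 0 < |z − 4| < δ implies |(z^3 - z^2 - 4z + 7) − 39| < ϵ.
(z^3 - z^2 - 4z + 7) − 39 = z^3 - z^2 - 4z - 32 = (z − 4)(z^2 + 3z + 8).
So |(z^3 - z^2 - 4z + 7) − 39| = |z − 4|·|z^2 + 3z + 8|.
Assume first that |z − 4| < 1, so |z| < 5. Then |z^2 + 3z + 8| ≤ 5^2 + 3·5 + 8 = 48.
Hence |(z^3 - z^2 - 4z + 7) − 39| ≤ 48|z − 4| < ϵ provided |z − 4| < ϵ/48.
Choosing δ = min(1, ϵ/48) ensures both conditions, hence |(z^3 - z^2 - 4z + 7) − 39| < ϵ.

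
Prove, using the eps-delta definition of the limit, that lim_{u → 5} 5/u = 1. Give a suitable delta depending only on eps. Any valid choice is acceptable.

delta = min(5/2, (5/2)eps)

Let eps > 0 be given. We seek delta > 0 such that 0 < |u − 5| < delta implies |5/u − 1| < eps.
|5/u − 1| = 5·|5 − u|/(5·|u|) = 5|u − 5|/(5|u|).
Restrict delta ≤ 5/2. Then |u − 5| < 5/2 gives |u| > 5/2, so 5|u| > 25/2.
Then |5/u − 1| < 5|u − 5|/(25/2), which is < eps when |u − 5| < (5/2)eps.
Take delta = min(5/2, (5/2)eps). Then 0 < |u − 5| < delta gives both |u − 5| < 5/2 and |u − 5| < (5/2)eps, so |5/u − 1| < eps.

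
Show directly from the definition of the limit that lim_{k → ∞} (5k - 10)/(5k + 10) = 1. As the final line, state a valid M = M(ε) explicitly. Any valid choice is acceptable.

Let ε > 0. For k ≥ 1, |(5k - 10)/(5k + 10) − 1| = |-100|/(5(5k + 10)) = 100/(5(5k + 10)).
Since 5k + 10 ≥ 5k for k ≥ 1, this is ≤ 100/(5·5k) = 4/k.
So |(5k - 10)/(5k + 10) − 1| < ε whenever k > 4/ε.
Take M = 4/ε. If k > M then |(5k - 10)/(5k + 10) − 1| ≤ 4/k < ε.

M = 4/ε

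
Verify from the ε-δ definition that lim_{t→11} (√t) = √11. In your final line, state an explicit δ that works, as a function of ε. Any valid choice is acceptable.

Let ε > 0. We want δ > 0 such that 0 < |t − 11| < δ implies |√t − √11| < ε.
Rationalise: √t − √11 = (t − 11)/(√t + √11), so |√t − √11| = |t − 11|/(√t + √11).
Restrict δ ≤ 11 so that |t − 11| < 11 forces t > 0, and then √t + √11 > √11.
Hence |√t − √11| < |t − 11|/√11, which is < ε once |t − 11| < √11·ε.
Take δ = min(11, √11·ε). If 0 < |t − 11| < δ then t > 0 and |√t − √11| < |t − 11|/√11 < ε.

δ = min(11, √11·ε)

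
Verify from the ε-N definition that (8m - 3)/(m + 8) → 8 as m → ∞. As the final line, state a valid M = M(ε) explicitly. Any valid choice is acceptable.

M = 67/ε

Suppose ε > 0. For m ≥ 1, |(8m - 3)/(m + 8) − 8| = |-67|/((m + 8)) = 67/((m + 8)).
Since m + 8 ≥ m for m ≥ 1, this is ≤ 67/(m) = 67/m.
So |(8m - 3)/(m + 8) − 8| < ε whenever m > 67/ε.
Take M = 67/ε. If m > M then |(8m - 3)/(m + 8) − 8| ≤ 67/m < ε.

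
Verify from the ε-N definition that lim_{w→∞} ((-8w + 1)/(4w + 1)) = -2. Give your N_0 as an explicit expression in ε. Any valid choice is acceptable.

Let ε > 0. We seek N_0 > 0 such that w > N_0 implies |(-8w + 1)/(4w + 1) + 2| < ε.
(-8w + 1)/(4w + 1) + 2 = (4(-8w + 1) − (-8)(4w + 1)) / (4(4w + 1)) = 12/(4(4w + 1)).
For w > 0 we have 4w + 1 > 4w, so |(-8w + 1)/(4w + 1) + 2| = 12/(4(4w + 1)) < 12/(4·4w) = (3/4)/w.
Thus |(-8w + 1)/(4w + 1) + 2| < ε whenever w > (3/4)/ε.
Take N_0 = (3/4)/ε. If w > N_0 then |(-8w + 1)/(4w + 1) + 2| < (3/4)/w < ε.

N_0 = (3/4)/ε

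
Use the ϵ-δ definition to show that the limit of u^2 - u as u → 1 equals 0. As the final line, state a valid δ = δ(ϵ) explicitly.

δ = min(1, ϵ/2)

Suppose ϵ > 0. We want δ > 0 such that 0 < |u − 1| < δ implies |(u^2 - u)| < ϵ.
(u^2 - u) = u^2 - u = (u − 1)(u).
So |(u^2 - u)| = |u − 1|·|u|.
Assume first that |u − 1| < 1, so |u| < 2. Then |u| ≤ 2 = 2.
Hence |(u^2 - u)| ≤ 2|u − 1| < ϵ provided |u − 1| < ϵ/2.
Choosing δ = min(1, ϵ/2) ensures both conditions, hence |(u^2 - u)| < ϵ.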